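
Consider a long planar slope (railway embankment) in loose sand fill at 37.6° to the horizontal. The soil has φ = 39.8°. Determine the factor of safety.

For a dry cohesionless infinite slope the factor of safety is FS = tanφ / tanβ.
FS = tan39.8° / tan37.6° = 0.8332 / 0.7701 = 1.082

FS = 1.08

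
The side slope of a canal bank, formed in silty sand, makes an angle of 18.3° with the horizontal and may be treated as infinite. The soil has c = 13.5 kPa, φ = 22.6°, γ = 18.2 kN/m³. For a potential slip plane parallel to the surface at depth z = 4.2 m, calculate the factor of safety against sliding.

For an infinite slope with a slip plane parallel to the surface (no pore pressure): FS = [c + γz cos²β tanφ] / [γz sinβ cosβ].
γz = 18.2·4.2 = 76.44 kN/m²
Numerator = 13.5 + 76.44·cos²18.3°·tan22.6° = 13.5 + 76.44·0.9014·0.4163 = 42.182 kPa
Denominator = 76.44·sin18.3°·cos18.3° = 76.44·0.3140·0.9494 = 22.788 kPa
FS = 42.182 / 22.788 = 1.851

FS = 1.85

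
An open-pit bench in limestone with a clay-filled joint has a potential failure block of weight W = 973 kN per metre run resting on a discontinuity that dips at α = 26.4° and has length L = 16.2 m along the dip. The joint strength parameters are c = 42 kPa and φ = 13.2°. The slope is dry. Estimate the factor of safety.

FS = 2.05

Resolving the block weight along and normal to the plane and applying the Mohr–Coulomb strength on the joint:
N' = W cosα = 973·cos26.4° = 871.5 kN/m
Driving force T = W sinα = 973·sin26.4° = 432.6 kN/m
Resisting force R = c·L + N'·tanφ = 42·16.2 + 871.5·tan13.2° = 680.4 + 204.4 = 884.8 kN/m
FS = R / T = 884.8 / 432.6 = 2.045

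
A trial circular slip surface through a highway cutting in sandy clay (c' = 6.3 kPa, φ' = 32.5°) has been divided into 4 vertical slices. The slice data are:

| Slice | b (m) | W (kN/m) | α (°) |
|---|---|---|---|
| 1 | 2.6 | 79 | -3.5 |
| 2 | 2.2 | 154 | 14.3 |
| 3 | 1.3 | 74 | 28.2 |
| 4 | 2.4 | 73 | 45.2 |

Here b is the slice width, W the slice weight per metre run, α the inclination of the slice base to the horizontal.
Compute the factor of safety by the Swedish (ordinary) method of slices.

Ordinary method of slices: FS = Σ[c'·Δl_i + (W_i cosα_i)·tanφ'] / Σ W_i sinα_i, with Δl_i = b_i / cosα_i.
Slice 1: Δl = 2.6/cos(-3.5°) = 2.605 m; N'_1 = 79·cos(-3.5°) = 78.9; c'Δl = 16.41; W sinα = -4.8
Slice 2: Δl = 2.2/cos14.3° = 2.270 m; N'_2 = 154·cos14.3° = 149.2; c'Δl = 14.30; W sinα = 38.0
Slice 3: Δl = 1.3/cos28.2° = 1.475 m; N'_3 = 74·cos28.2° = 65.2; c'Δl = 9.29; W sinα = 35.0
Slice 4: Δl = 2.4/cos45.2° = 3.406 m; N'_4 = 73·cos45.2° = 51.4; c'Δl = 21.46; W sinα = 51.8
Σc'Δl = 61.5 kN/m; ΣN' = 344.7 kN/m; ΣW sinα = 120.0 kN/m
Resisting = 61.5 + 344.7·tan32.5° = 61.5 + 219.6 = 281.1 kN/m
FS = 281.1 / 120.0 = 2.343

FS = 2.34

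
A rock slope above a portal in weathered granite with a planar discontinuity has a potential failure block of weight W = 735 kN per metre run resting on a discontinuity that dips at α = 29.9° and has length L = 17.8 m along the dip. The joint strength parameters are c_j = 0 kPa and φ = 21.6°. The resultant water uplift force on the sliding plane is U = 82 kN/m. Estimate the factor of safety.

FS = 0.60

Resolving the block weight along and normal to the plane and applying the Mohr–Coulomb strength on the joint:
N' = W cosα − U = 735·cos29.9° − 82 = 555.2 kN/m
Driving force T = W sinα = 735·sin29.9° = 366.4 kN/m
Resisting force R = c_j·L + N'·tanφ = 0·17.8 + 555.2·tan21.6° = 0.0 + 219.8 = 219.8 kN/m
FS = R / T = 219.8 / 366.4 = 0.600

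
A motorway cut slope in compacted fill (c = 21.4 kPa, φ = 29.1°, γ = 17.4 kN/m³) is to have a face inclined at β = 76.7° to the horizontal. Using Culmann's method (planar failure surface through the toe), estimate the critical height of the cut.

Culmann's analysis gives the critical failure plane at α_cr = (β + φ)/2 = (76.7 + 29.1)/2 = 52.9°, and the critical height
H_c = (4c/γ) · sinβ cosφ / [1 − cos(β − φ)]
    = (4·21.4/17.4) · sin76.7°·cos29.1° / [1 − cos(47.6°)]
    = 4.920 · 0.9732·0.8738 / [1 − 0.6743]
    = 4.920 · 0.8503 / 0.3257
    = 12.84 m

H_c = 12.84 m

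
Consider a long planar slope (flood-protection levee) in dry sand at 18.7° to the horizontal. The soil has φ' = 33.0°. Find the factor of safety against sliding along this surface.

For a dry cohesionless infinite slope the factor of safety is FS = tanφ' / tanβ.
FS = tan33.0° / tan18.7° = 0.6494 / 0.3385 = 1.919

FS = 1.92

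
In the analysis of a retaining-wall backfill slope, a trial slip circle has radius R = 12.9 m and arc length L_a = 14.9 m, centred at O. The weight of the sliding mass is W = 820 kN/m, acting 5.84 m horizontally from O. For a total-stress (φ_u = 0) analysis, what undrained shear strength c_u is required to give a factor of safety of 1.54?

FS = c_u·L_a·R / (W·d), so c_u = FS·W·d / (L_a·R).
c_u = 1.54·820·5.84 / (14.90·12.9) = 7374.8 / 192.21 = 38.37 kPa

c_u = 38.4 kPa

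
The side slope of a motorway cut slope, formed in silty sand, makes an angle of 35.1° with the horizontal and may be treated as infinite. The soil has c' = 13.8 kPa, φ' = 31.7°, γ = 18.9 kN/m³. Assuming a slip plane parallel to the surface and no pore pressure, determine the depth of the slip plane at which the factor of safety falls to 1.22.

z = 4.55 m

Setting FS = 1.22 in FS = [c' + γz cos²β tanφ'] / [γz sinβ cosβ] and solving for z:
z = c' / [γ cosβ (FS·sinβ − cosβ·tanφ')]
  = 13.8 / [18.9·cos35.1°·(1.22·sin35.1° − cos35.1°·tan31.7°)]
  = 13.8 / [18.9·0.8181·(1.22·0.5750 − 0.8181·0.6176)]
  = 13.8 / 3.0340 = 4.549 m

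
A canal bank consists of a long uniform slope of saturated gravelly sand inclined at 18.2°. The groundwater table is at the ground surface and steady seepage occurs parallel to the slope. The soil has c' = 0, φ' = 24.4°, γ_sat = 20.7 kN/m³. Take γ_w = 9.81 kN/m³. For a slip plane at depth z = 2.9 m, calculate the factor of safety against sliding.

With seepage parallel to the slope and the water table at the surface, the effective normal stress on the slip plane uses the buoyant unit weight γ' = γ_sat − γ_w while the driving shear stress uses γ_sat:
FS = [c' + γ' z cos²β tanφ'] / [γ_sat z sinβ cosβ]
(For c' = 0 this reduces to FS = (γ'/γ_sat)·tanφ'/tanβ.)
γ' = 20.7 − 9.81 = 10.89 kN/m³
Numerator = 0.0 + 10.89·2.9·cos²18.2°·tan24.4° = 0.0 + 10.89·2.9·0.9024·0.4536 = 12.928 kPa
Denominator = 20.7·2.9·sin18.2°·cos18.2° = 20.7·2.9·0.3123·0.9500 = 17.811 kPa
FS = 12.928 / 17.811 = 0.726

FS = 0.73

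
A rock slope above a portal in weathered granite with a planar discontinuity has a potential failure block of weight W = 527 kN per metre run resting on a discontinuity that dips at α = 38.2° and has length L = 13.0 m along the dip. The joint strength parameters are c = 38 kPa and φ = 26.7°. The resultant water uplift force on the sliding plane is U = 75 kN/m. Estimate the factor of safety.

FS = 2.04

Resolving the block weight along and normal to the plane and applying the Mohr–Coulomb strength on the joint:
N' = W cosα − U = 527·cos38.2° − 75 = 339.1 kN/m
Driving force T = W sinα = 527·sin38.2° = 325.9 kN/m
Resisting force R = c·L + N'·tanφ = 38·13.0 + 339.1·tan26.7° = 494.0 + 170.6 = 664.6 kN/m
FS = R / T = 664.6 / 325.9 = 2.039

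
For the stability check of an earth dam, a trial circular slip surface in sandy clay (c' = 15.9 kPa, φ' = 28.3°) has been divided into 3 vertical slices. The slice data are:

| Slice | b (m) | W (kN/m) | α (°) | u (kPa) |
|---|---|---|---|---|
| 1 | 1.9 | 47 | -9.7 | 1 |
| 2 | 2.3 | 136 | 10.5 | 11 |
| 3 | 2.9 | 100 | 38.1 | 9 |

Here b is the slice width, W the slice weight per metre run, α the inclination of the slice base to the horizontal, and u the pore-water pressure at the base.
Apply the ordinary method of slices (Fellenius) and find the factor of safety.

FS = 2.97

Ordinary method of slices: FS = Σ[c'·Δl_i + (W_i cosα_i − u_i·Δl_i)·tanφ'] / Σ W_i sinα_i, with Δl_i = b_i / cosα_i.
Slice 1: Δl = 1.9/cos(-9.7°) = 1.928 m; N'_1 = 47·cos(-9.7°) − 1·1.928 = 44.4; c'Δl = 30.65; W sinα = -7.9
Slice 2: Δl = 2.3/cos10.5° = 2.339 m; N'_2 = 136·cos10.5° − 11·2.339 = 108.0; c'Δl = 37.19; W sinα = 24.8
Slice 3: Δl = 2.9/cos38.1° = 3.685 m; N'_3 = 100·cos38.1° − 9·3.685 = 45.5; c'Δl = 58.59; W sinα = 61.7
Σc'Δl = 126.4 kN/m; ΣN' = 197.9 kN/m; ΣW sinα = 78.6 kN/m
Resisting = 126.4 + 197.9·tan28.3° = 126.4 + 106.6 = 233.0 kN/m
FS = 233.0 / 78.6 = 2.966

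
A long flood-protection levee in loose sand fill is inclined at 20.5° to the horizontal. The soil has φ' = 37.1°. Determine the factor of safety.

For a dry cohesionless infinite slope the factor of safety is FS = tanφ' / tanβ.
FS = tan37.1° / tan20.5° = 0.7563 / 0.3739 = 2.023

FS = 2.02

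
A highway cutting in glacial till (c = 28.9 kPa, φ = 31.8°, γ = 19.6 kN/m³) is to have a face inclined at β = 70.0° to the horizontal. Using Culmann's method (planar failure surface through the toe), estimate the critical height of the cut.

H_c = 22.00 m

Culmann's analysis gives the critical failure plane at α_cr = (β + φ)/2 = (70.0 + 31.8)/2 = 50.9°, and the critical height
H_c = (4c/γ) · sinβ cosφ / [1 − cos(β − φ)]
    = (4·28.9/19.6) · sin70.0°·cos31.8° / [1 − cos(38.2°)]
    = 5.898 · 0.9397·0.8499 / [1 − 0.7859]
    = 5.898 · 0.7986 / 0.2141
    = 22.00 m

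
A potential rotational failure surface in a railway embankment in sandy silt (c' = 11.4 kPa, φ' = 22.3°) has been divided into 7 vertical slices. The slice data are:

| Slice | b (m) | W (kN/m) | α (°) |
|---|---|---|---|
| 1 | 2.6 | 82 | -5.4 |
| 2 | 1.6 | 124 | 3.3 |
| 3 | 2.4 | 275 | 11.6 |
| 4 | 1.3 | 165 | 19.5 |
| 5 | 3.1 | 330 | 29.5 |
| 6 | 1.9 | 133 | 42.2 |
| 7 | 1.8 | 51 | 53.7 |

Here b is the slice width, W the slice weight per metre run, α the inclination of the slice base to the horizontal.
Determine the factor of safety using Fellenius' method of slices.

Ordinary method of slices: FS = Σ[c'·Δl_i + (W_i cosα_i)·tanφ'] / Σ W_i sinα_i, with Δl_i = b_i / cosα_i.
Slice 1: Δl = 2.6/cos(-5.4°) = 2.612 m; N'_1 = 82·cos(-5.4°) = 81.6; c'Δl = 29.77; W sinα = -7.7
Slice 2: Δl = 1.6/cos3.3° = 1.603 m; N'_2 = 124·cos3.3° = 123.8; c'Δl = 18.27; W sinα = 7.1
Slice 3: Δl = 2.4/cos11.6° = 2.450 m; N'_3 = 275·cos11.6° = 269.4; c'Δl = 27.93; W sinα = 55.3
Slice 4: Δl = 1.3/cos19.5° = 1.379 m; N'_4 = 165·cos19.5° = 155.5; c'Δl = 15.72; W sinα = 55.1
Slice 5: Δl = 3.1/cos29.5° = 3.562 m; N'_5 = 330·cos29.5° = 287.2; c'Δl = 40.60; W sinα = 162.5
Slice 6: Δl = 1.9/cos42.2° = 2.565 m; N'_6 = 133·cos42.2° = 98.5; c'Δl = 29.24; W sinα = 89.3
Slice 7: Δl = 1.8/cos53.7° = 3.040 m; N'_7 = 51·cos53.7° = 30.2; c'Δl = 34.66; W sinα = 41.1
Σc'Δl = 196.2 kN/m; ΣN' = 1046.3 kN/m; ΣW sinα = 402.7 kN/m
Resisting = 196.2 + 1046.3·tan22.3° = 196.2 + 429.1 = 625.3 kN/m
FS = 625.3 / 402.7 = 1.553

FS = 1.55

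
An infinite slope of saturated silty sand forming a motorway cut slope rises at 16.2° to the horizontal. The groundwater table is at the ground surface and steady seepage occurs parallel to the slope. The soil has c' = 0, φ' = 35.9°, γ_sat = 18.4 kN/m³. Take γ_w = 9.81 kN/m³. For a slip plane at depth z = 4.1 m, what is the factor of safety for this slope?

With seepage parallel to the slope and the water table at the surface, the effective normal stress on the slip plane uses the buoyant unit weight γ' = γ_sat − γ_w while the driving shear stress uses γ_sat:
FS = [c' + γ' z cos²β tanφ'] / [γ_sat z sinβ cosβ]
(For c' = 0 this reduces to FS = (γ'/γ_sat)·tanφ'/tanβ.)
γ' = 18.4 − 9.81 = 8.59 kN/m³
Numerator = 0.0 + 8.59·4.1·cos²16.2°·tan35.9° = 0.0 + 8.59·4.1·0.9222·0.7239 = 23.510 kPa
Denominator = 18.4·4.1·sin16.2°·cos16.2° = 18.4·4.1·0.2790·0.9603 = 20.211 kPa
FS = 23.510 / 20.211 = 1.163

FS = 1.16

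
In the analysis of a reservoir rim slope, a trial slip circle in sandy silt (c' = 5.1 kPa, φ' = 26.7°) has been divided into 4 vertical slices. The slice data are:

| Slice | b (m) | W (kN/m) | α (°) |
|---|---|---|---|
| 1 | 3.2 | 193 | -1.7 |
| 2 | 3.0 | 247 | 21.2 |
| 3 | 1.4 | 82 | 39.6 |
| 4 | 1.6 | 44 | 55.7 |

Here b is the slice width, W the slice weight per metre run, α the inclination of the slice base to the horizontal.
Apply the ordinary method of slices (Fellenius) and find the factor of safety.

FS = 1.82

Ordinary method of slices: FS = Σ[c'·Δl_i + (W_i cosα_i)·tanφ'] / Σ W_i sinα_i, with Δl_i = b_i / cosα_i.
Slice 1: Δl = 3.2/cos(-1.7°) = 3.201 m; N'_1 = 193·cos(-1.7°) = 192.9; c'Δl = 16.33; W sinα = -5.7
Slice 2: Δl = 3.0/cos21.2° = 3.218 m; N'_2 = 247·cos21.2° = 230.3; c'Δl = 16.41; W sinα = 89.3
Slice 3: Δl = 1.4/cos39.6° = 1.817 m; N'_3 = 82·cos39.6° = 63.2; c'Δl = 9.27; W sinα = 52.3
Slice 4: Δl = 1.6/cos55.7° = 2.839 m; N'_4 = 44·cos55.7° = 24.8; c'Δl = 14.48; W sinα = 36.3
Σc'Δl = 56.5 kN/m; ΣN' = 511.2 kN/m; ΣW sinα = 172.2 kN/m
Resisting = 56.5 + 511.2·tan26.7° = 56.5 + 257.1 = 313.6 kN/m
FS = 313.6 / 172.2 = 1.821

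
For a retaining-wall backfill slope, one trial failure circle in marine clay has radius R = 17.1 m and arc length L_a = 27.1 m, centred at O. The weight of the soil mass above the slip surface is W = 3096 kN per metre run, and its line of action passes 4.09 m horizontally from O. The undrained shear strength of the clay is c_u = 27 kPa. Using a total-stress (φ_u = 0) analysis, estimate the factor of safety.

FS = 0.99

Taking moments about the centre O, the resisting moment is provided by the undrained shear strength acting along the arc:
M_R = c_u·L_a·R = 27·27.10·17.1 = 12512.1 kN·m/m
M_D = W·d = 3096·4.09 = 12662.6 kN·m/m
FS = M_R / M_D = 12512.1 / 12662.6 = 0.988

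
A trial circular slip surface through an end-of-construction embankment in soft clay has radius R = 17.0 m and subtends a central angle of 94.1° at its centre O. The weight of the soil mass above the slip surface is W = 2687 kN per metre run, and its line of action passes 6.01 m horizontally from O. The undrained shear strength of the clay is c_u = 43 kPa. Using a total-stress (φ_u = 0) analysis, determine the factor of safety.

FS = 1.26

Taking moments about the centre O, the resisting moment is provided by the undrained shear strength acting along the arc:
Arc length L_a = R·θ = 17.0·(94.1°·π/180) = 17.0·1.6424 = 27.92 m
M_R = c_u·L_a·R = 43·27.92·17.0 = 20409.5 kN·m/m
M_D = W·d = 2687·6.01 = 16148.9 kN·m/m
FS = M_R / M_D = 20409.5 / 16148.9 = 1.264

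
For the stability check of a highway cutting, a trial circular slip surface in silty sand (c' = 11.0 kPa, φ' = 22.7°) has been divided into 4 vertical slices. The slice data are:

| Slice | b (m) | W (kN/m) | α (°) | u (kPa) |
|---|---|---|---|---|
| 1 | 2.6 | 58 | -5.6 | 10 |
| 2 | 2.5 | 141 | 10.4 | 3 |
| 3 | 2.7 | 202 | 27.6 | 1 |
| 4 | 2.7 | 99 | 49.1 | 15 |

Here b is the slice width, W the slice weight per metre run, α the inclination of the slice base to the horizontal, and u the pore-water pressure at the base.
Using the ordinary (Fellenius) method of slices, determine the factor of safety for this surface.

Ordinary method of slices: FS = Σ[c'·Δl_i + (W_i cosα_i − u_i·Δl_i)·tanφ'] / Σ W_i sinα_i, with Δl_i = b_i / cosα_i.
Slice 1: Δl = 2.6/cos(-5.6°) = 2.612 m; N'_1 = 58·cos(-5.6°) − 10·2.612 = 31.6; c'Δl = 28.74; W sinα = -5.7
Slice 2: Δl = 2.5/cos10.4° = 2.542 m; N'_2 = 141·cos10.4° − 3·2.542 = 131.1; c'Δl = 27.96; W sinα = 25.5
Slice 3: Δl = 2.7/cos27.6° = 3.047 m; N'_3 = 202·cos27.6° − 1·3.047 = 176.0; c'Δl = 33.51; W sinα = 93.6
Slice 4: Δl = 2.7/cos49.1° = 4.124 m; N'_4 = 99·cos49.1° − 15·4.124 = 3.0; c'Δl = 45.36; W sinα = 74.8
Σc'Δl = 135.6 kN/m; ΣN' = 341.6 kN/m; ΣW sinα = 188.2 kN/m
Resisting = 135.6 + 341.6·tan22.7° = 135.6 + 142.9 = 278.5 kN/m
FS = 278.5 / 188.2 = 1.480

FS = 1.48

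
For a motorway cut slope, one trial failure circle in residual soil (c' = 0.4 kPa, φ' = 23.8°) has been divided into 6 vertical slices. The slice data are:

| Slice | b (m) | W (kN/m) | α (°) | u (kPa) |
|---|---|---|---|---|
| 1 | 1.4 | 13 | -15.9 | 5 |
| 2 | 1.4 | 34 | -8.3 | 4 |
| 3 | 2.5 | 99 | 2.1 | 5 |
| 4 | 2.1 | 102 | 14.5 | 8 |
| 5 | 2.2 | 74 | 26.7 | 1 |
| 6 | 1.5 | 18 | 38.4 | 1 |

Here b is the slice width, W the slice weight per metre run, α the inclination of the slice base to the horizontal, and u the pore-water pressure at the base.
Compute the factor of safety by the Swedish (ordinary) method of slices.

FS = 1.95

Ordinary method of slices: FS = Σ[c'·Δl_i + (W_i cosα_i − u_i·Δl_i)·tanφ'] / Σ W_i sinα_i, with Δl_i = b_i / cosα_i.
Slice 1: Δl = 1.4/cos(-15.9°) = 1.456 m; N'_1 = 13·cos(-15.9°) − 5·1.456 = 5.2; c'Δl = 0.58; W sinα = -3.6
Slice 2: Δl = 1.4/cos(-8.3°) = 1.415 m; N'_2 = 34·cos(-8.3°) − 4·1.415 = 28.0; c'Δl = 0.57; W sinα = -4.9
Slice 3: Δl = 2.5/cos2.1° = 2.502 m; N'_3 = 99·cos2.1° − 5·2.502 = 86.4; c'Δl = 1.00; W sinα = 3.6
Slice 4: Δl = 2.1/cos14.5° = 2.169 m; N'_4 = 102·cos14.5° − 8·2.169 = 81.4; c'Δl = 0.87; W sinα = 25.5
Slice 5: Δl = 2.2/cos26.7° = 2.463 m; N'_5 = 74·cos26.7° − 1·2.463 = 63.6; c'Δl = 0.99; W sinα = 33.2
Slice 6: Δl = 1.5/cos38.4° = 1.914 m; N'_6 = 18·cos38.4° − 1·1.914 = 12.2; c'Δl = 0.77; W sinα = 11.2
Σc'Δl = 4.8 kN/m; ΣN' = 276.9 kN/m; ΣW sinα = 65.1 kN/m
Resisting = 4.8 + 276.9·tan23.8° = 4.8 + 122.1 = 126.9 kN/m
FS = 126.9 / 65.1 = 1.948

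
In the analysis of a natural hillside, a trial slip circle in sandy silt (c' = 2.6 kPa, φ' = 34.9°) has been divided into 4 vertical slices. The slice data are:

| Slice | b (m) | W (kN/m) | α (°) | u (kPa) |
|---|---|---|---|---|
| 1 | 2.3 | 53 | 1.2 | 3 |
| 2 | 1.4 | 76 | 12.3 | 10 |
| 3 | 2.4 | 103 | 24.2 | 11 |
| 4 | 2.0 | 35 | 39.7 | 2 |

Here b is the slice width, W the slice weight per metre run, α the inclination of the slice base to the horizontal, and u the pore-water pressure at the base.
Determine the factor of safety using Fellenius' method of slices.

FS = 1.93

Ordinary method of slices: FS = Σ[c'·Δl_i + (W_i cosα_i − u_i·Δl_i)·tanφ'] / Σ W_i sinα_i, with Δl_i = b_i / cosα_i.
Slice 1: Δl = 2.3/cos1.2° = 2.301 m; N'_1 = 53·cos1.2° − 3·2.301 = 46.1; c'Δl = 5.98; W sinα = 1.1
Slice 2: Δl = 1.4/cos12.3° = 1.433 m; N'_2 = 76·cos12.3° − 10·1.433 = 59.9; c'Δl = 3.73; W sinα = 16.2
Slice 3: Δl = 2.4/cos24.2° = 2.631 m; N'_3 = 103·cos24.2° − 11·2.631 = 65.0; c'Δl = 6.84; W sinα = 42.2
Slice 4: Δl = 2.0/cos39.7° = 2.599 m; N'_4 = 35·cos39.7° − 2·2.599 = 21.7; c'Δl = 6.76; W sinα = 22.4
Σc'Δl = 23.3 kN/m; ΣN' = 192.7 kN/m; ΣW sinα = 81.9 kN/m
Resisting = 23.3 + 192.7·tan34.9° = 23.3 + 134.5 = 157.8 kN/m
FS = 157.8 / 81.9 = 1.927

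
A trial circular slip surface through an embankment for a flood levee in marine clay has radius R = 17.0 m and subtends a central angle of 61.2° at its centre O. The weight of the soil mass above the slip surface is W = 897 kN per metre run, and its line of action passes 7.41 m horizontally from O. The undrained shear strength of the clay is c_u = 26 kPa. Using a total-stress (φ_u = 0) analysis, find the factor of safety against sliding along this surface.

FS = 1.21

Taking moments about the centre O, the resisting moment is provided by the undrained shear strength acting along the arc:
Arc length L_a = R·θ = 17.0·(61.2°·π/180) = 17.0·1.0681 = 18.16 m
M_R = c_u·L_a·R = 26·18.16·17.0 = 8026.0 kN·m/m
M_D = W·d = 897·7.41 = 6646.8 kN·m/m
FS = M_R / M_D = 8026.0 / 6646.8 = 1.208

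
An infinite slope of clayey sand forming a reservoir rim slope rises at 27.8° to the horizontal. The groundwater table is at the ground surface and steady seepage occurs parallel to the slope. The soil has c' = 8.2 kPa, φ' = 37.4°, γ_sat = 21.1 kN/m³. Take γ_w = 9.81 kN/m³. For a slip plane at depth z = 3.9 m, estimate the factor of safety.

FS = 1.02

With seepage parallel to the slope and the water table at the surface, the effective normal stress on the slip plane uses the buoyant unit weight γ' = γ_sat − γ_w while the driving shear stress uses γ_sat:
FS = [c' + γ' z cos²β tanφ'] / [γ_sat z sinβ cosβ]
γ' = 21.1 − 9.81 = 11.29 kN/m³
Numerator = 8.2 + 11.29·3.9·cos²27.8°·tan37.4° = 8.2 + 11.29·3.9·0.7825·0.7646 = 34.542 kPa
Denominator = 21.1·3.9·sin27.8°·cos27.8° = 21.1·3.9·0.4664·0.8846 = 33.949 kPa
FS = 34.542 / 33.949 = 1.017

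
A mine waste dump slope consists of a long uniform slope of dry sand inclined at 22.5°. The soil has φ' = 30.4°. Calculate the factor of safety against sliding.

For a dry cohesionless infinite slope the factor of safety is FS = tanφ' / tanβ.
FS = tan30.4° / tan22.5° = 0.5867 / 0.4142 = 1.416

FS = 1.42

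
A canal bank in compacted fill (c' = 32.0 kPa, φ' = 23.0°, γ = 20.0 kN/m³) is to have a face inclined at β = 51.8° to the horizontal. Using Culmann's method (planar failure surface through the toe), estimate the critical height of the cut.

H_c = 37.43 m

Culmann's analysis gives the critical failure plane at α_cr = (β + φ')/2 = (51.8 + 23.0)/2 = 37.4°, and the critical height
H_c = (4c'/γ) · sinβ cosφ' / [1 − cos(β − φ')]
    = (4·32.0/20.0) · sin51.8°·cos23.0° / [1 − cos(28.8°)]
    = 6.400 · 0.7859·0.9205 / [1 − 0.8763]
    = 6.400 · 0.7234 / 0.1237
    = 37.43 m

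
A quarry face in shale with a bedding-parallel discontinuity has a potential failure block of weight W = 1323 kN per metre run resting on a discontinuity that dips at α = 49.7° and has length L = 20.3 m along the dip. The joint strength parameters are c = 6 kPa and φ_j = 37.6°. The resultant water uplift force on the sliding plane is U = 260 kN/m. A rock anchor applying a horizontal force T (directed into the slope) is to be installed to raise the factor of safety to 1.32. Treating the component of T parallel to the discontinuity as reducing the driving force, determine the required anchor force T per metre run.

Resolving forces along and normal to the sliding plane, with the horizontal anchor force T adding T·sinα to the effective normal force and T·cosα acting up the plane against the driving force:
FS = [cL + (W cosα − U + T sinα) tanφ_j] / [W sinα − T cosα]
Without the anchor: N' = 595.7 kN/m, driving T_d = 1009.0 kN/m, resisting R = 6·20.3 + 595.7·tan37.6° = 580.6 kN/m, FS = 0.58.
Setting FS = 1.32 and solving for T:
1.32·(1009.0 − T cos49.7°) = 580.6 + T sin49.7°·tan37.6°
T·(sin49.7°·tan37.6° + 1.32·cos49.7°) = 1.32·1009.0 − 580.6
T·(0.7627·0.7701 + 1.32·0.6468) = 1331.9 − 580.6 = 751.3
T·1.4411 = 751.3
T = 521.4 kN/m

T = 521 kN/m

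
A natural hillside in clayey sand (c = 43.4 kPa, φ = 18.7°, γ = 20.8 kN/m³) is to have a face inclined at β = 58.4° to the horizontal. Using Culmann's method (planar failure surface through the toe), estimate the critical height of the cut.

H_c = 29.20 m

Culmann's analysis gives the critical failure plane at α_cr = (β + φ)/2 = (58.4 + 18.7)/2 = 38.5°, and the critical height
H_c = (4c/γ) · sinβ cosφ / [1 − cos(β − φ)]
    = (4·43.4/20.8) · sin58.4°·cos18.7° / [1 − cos(39.7°)]
    = 8.346 · 0.8517·0.9472 / [1 − 0.7694]
    = 8.346 · 0.8068 / 0.2306
    = 29.20 m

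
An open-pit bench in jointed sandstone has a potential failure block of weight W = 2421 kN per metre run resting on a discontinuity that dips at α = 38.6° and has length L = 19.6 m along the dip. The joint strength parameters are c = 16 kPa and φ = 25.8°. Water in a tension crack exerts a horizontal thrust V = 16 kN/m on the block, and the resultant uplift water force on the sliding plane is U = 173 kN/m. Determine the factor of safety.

Resolving the block weight along and normal to the plane and applying the Mohr–Coulomb strength on the joint:
N' = W cosα − U − V sinα = 2421·cos38.6° − 173 − 16·sin38.6° = 1709.1 kN/m
Driving force T = W sinα + V cosα = 2421·sin38.6° + 16·cos38.6° = 1522.9 kN/m
Resisting force R = c·L + N'·tanφ = 16·19.6 + 1709.1·tan25.8° = 313.6 + 826.2 = 1139.8 kN/m
FS = R / T = 1139.8 / 1522.9 = 0.748

FS = 0.75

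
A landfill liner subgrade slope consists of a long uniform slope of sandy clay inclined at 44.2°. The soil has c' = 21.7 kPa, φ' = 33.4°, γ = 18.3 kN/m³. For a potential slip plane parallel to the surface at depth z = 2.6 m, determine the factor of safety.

FS = 1.59

For an infinite slope with a slip plane parallel to the surface (no pore pressure): FS = [c' + γz cos²β tanφ'] / [γz sinβ cosβ].
γz = 18.3·2.6 = 47.58 kN/m²
Numerator = 21.7 + 47.58·cos²44.2°·tan33.4° = 21.7 + 47.58·0.5140·0.6594 = 37.825 kPa
Denominator = 47.58·sin44.2°·cos44.2° = 47.58·0.6972·0.7169 = 23.781 kPa
FS = 37.825 / 23.781 = 1.591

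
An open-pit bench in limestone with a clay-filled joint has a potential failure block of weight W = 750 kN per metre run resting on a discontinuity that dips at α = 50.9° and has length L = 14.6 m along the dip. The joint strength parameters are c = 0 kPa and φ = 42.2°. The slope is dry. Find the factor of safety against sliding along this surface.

Resolving the block weight along and normal to the plane and applying the Mohr–Coulomb strength on the joint:
N' = W cosα = 750·cos50.9° = 473.0 kN/m
Driving force T = W sinα = 750·sin50.9° = 582.0 kN/m
Resisting force R = c·L + N'·tanφ = 0·14.6 + 473.0·tan42.2° = 0.0 + 428.9 = 428.9 kN/m
FS = R / T = 428.9 / 582.0 = 0.737

FS = 0.74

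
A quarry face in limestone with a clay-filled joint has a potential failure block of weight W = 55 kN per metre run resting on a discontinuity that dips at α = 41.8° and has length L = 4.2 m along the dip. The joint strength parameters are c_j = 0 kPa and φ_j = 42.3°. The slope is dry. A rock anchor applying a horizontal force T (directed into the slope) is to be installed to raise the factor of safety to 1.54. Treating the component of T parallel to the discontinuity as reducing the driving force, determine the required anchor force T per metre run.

Resolving forces along and normal to the sliding plane, with the horizontal anchor force T adding T·sinα to the effective normal force and T·cosα acting up the plane against the driving force:
FS = [c_jL + (W cosα + T sinα) tanφ_j] / [W sinα − T cosα]
Without the anchor: N' = 41.0 kN/m, driving T_d = 36.7 kN/m, resisting R = 0·4.2 + 41.0·tan42.3° = 37.3 kN/m, FS = 1.02.
Setting FS = 1.54 and solving for T:
1.54·(36.7 − T cos41.8°) = 37.3 + T sin41.8°·tan42.3°
T·(sin41.8°·tan42.3° + 1.54·cos41.8°) = 1.54·36.7 − 37.3
T·(0.6665·0.9099 + 1.54·0.7455) = 56.5 − 37.3 = 19.1
T·1.7545 = 19.1
T = 10.9 kN/m

T = 11 kN/m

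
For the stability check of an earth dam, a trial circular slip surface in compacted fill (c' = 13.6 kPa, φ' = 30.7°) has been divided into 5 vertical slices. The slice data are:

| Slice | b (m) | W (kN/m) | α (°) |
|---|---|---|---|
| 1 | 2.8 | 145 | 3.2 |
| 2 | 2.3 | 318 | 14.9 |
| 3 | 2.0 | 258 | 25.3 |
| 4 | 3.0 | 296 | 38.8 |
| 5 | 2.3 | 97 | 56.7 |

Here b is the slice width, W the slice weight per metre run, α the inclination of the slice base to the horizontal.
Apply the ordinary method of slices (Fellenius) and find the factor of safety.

FS = 1.68

Ordinary method of slices: FS = Σ[c'·Δl_i + (W_i cosα_i)·tanφ'] / Σ W_i sinα_i, with Δl_i = b_i / cosα_i.
Slice 1: Δl = 2.8/cos3.2° = 2.804 m; N'_1 = 145·cos3.2° = 144.8; c'Δl = 38.14; W sinα = 8.1
Slice 2: Δl = 2.3/cos14.9° = 2.380 m; N'_2 = 318·cos14.9° = 307.3; c'Δl = 32.37; W sinα = 81.8
Slice 3: Δl = 2.0/cos25.3° = 2.212 m; N'_3 = 258·cos25.3° = 233.3; c'Δl = 30.09; W sinα = 110.3
Slice 4: Δl = 3.0/cos38.8° = 3.849 m; N'_4 = 296·cos38.8° = 230.7; c'Δl = 52.35; W sinα = 185.5
Slice 5: Δl = 2.3/cos56.7° = 4.189 m; N'_5 = 97·cos56.7° = 53.3; c'Δl = 56.97; W sinα = 81.1
Σc'Δl = 209.9 kN/m; ΣN' = 969.3 kN/m; ΣW sinα = 466.7 kN/m
Resisting = 209.9 + 969.3·tan30.7° = 209.9 + 575.5 = 785.4 kN/m
FS = 785.4 / 466.7 = 1.683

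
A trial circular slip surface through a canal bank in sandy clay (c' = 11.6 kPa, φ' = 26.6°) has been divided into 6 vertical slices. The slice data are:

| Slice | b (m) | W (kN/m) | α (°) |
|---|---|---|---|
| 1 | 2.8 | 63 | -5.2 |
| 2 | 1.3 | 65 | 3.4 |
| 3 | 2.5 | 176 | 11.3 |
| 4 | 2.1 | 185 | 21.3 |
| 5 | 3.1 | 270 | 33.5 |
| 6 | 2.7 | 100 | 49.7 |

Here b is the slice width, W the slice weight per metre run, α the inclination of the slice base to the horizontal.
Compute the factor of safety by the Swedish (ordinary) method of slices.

FS = 1.77

Ordinary method of slices: FS = Σ[c'·Δl_i + (W_i cosα_i)·tanφ'] / Σ W_i sinα_i, with Δl_i = b_i / cosα_i.
Slice 1: Δl = 2.8/cos(-5.2°) = 2.812 m; N'_1 = 63·cos(-5.2°) = 62.7; c'Δl = 32.61; W sinα = -5.7
Slice 2: Δl = 1.3/cos3.4° = 1.302 m; N'_2 = 65·cos3.4° = 64.9; c'Δl = 15.11; W sinα = 3.9
Slice 3: Δl = 2.5/cos11.3° = 2.549 m; N'_3 = 176·cos11.3° = 172.6; c'Δl = 29.57; W sinα = 34.5
Slice 4: Δl = 2.1/cos21.3° = 2.254 m; N'_4 = 185·cos21.3° = 172.4; c'Δl = 26.15; W sinα = 67.2
Slice 5: Δl = 3.1/cos33.5° = 3.718 m; N'_5 = 270·cos33.5° = 225.1; c'Δl = 43.12; W sinα = 149.0
Slice 6: Δl = 2.7/cos49.7° = 4.174 m; N'_6 = 100·cos49.7° = 64.7; c'Δl = 48.42; W sinα = 76.3
Σc'Δl = 195.0 kN/m; ΣN' = 762.4 kN/m; ΣW sinα = 325.1 kN/m
Resisting = 195.0 + 762.4·tan26.6° = 195.0 + 381.8 = 576.8 kN/m
FS = 576.8 / 325.1 = 1.774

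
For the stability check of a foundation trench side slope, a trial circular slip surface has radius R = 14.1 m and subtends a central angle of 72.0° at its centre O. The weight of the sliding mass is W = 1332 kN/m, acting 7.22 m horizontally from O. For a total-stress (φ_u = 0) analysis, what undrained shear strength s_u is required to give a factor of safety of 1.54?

FS = s_u·L_a·R / (W·d), so s_u = FS·W·d / (L_a·R).
Arc length L_a = R·θ = 14.1·(72.0°·π/180) = 14.1·1.2566 = 17.72 m
s_u = 1.54·1332·7.22 / (17.72·14.1) = 14810.2 / 249.83 = 59.28 kPa

s_u = 59.3 kPa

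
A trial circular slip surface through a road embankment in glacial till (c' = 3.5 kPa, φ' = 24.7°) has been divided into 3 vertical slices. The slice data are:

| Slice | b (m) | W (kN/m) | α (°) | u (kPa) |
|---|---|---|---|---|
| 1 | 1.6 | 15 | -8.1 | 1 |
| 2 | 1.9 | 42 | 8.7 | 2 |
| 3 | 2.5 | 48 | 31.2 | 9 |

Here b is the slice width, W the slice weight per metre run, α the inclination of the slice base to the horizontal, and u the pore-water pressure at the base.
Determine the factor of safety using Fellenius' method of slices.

Ordinary method of slices: FS = Σ[c'·Δl_i + (W_i cosα_i − u_i·Δl_i)·tanφ'] / Σ W_i sinα_i, with Δl_i = b_i / cosα_i.
Slice 1: Δl = 1.6/cos(-8.1°) = 1.616 m; N'_1 = 15·cos(-8.1°) − 1·1.616 = 13.2; c'Δl = 5.66; W sinα = -2.1
Slice 2: Δl = 1.9/cos8.7° = 1.922 m; N'_2 = 42·cos8.7° − 2·1.922 = 37.7; c'Δl = 6.73; W sinα = 6.4
Slice 3: Δl = 2.5/cos31.2° = 2.923 m; N'_3 = 48·cos31.2° − 9·2.923 = 14.8; c'Δl = 10.23; W sinα = 24.9
Σc'Δl = 22.6 kN/m; ΣN' = 65.7 kN/m; ΣW sinα = 29.1 kN/m
Resisting = 22.6 + 65.7·tan24.7° = 22.6 + 30.2 = 52.8 kN/m
FS = 52.8 / 29.1 = 1.815

FS = 1.81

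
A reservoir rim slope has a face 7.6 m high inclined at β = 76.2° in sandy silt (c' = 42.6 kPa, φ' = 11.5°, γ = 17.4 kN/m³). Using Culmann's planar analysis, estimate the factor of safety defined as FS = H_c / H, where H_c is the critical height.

H_c = (4c'/γ) · sinβ cosφ' / [1 − cos(β − φ')]
    = (4·42.6/17.4) · sin76.2°·cos11.5° / [1 − cos64.7°]
    = 9.793 · 0.9516 / 0.5726 = 16.27 m
FS = H_c / H = 16.27 / 7.6 = 2.141

FS = 2.14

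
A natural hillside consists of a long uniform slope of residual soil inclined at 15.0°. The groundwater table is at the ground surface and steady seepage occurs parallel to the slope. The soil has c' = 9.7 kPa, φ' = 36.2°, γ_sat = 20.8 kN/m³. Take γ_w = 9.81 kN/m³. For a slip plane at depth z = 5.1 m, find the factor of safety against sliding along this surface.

With seepage parallel to the slope and the water table at the surface, the effective normal stress on the slip plane uses the buoyant unit weight γ' = γ_sat − γ_w while the driving shear stress uses γ_sat:
FS = [c' + γ' z cos²β tanφ'] / [γ_sat z sinβ cosβ]
γ' = 20.8 − 9.81 = 10.99 kN/m³
Numerator = 9.7 + 10.99·5.1·cos²15.0°·tan36.2° = 9.7 + 10.99·5.1·0.9330·0.7319 = 47.974 kPa
Denominator = 20.8·5.1·sin15.0°·cos15.0° = 20.8·5.1·0.2588·0.9659 = 26.520 kPa
FS = 47.974 / 26.520 = 1.809

FS = 1.81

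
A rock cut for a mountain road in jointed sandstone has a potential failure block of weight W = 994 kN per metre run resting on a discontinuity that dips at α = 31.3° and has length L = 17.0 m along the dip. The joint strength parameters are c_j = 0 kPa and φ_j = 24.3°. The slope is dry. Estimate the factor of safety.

Resolving the block weight along and normal to the plane and applying the Mohr–Coulomb strength on the joint:
N' = W cosα = 994·cos31.3° = 849.3 kN/m
Driving force T = W sinα = 994·sin31.3° = 516.4 kN/m
Resisting force R = c_j·L + N'·tanφ_j = 0·17.0 + 849.3·tan24.3° = 0.0 + 383.5 = 383.5 kN/m
FS = R / T = 383.5 / 516.4 = 0.743

FS = 0.74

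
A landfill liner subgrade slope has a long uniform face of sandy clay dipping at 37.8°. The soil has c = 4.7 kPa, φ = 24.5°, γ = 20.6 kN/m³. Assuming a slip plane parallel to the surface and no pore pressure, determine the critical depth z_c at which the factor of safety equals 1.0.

z_c = 1.14 m

Setting FS = 1.00 in FS = [c + γz cos²β tanφ] / [γz sinβ cosβ] and solving for z:
z = c / [γ cosβ (FS·sinβ − cosβ·tanφ)]
  = 4.7 / [20.6·cos37.8°·(1.00·sin37.8° − cos37.8°·tan24.5°)]
  = 4.7 / [20.6·0.7902·(1.00·0.6129 − 0.7902·0.4557)]
  = 4.7 / 4.1151 = 1.142 m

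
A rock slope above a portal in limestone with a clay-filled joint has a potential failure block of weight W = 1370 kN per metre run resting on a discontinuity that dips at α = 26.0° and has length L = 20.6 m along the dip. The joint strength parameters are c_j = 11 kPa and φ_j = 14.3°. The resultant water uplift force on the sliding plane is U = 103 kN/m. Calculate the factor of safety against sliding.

Resolving the block weight along and normal to the plane and applying the Mohr–Coulomb strength on the joint:
N' = W cosα − U = 1370·cos26.0° − 103 = 1128.3 kN/m
Driving force T = W sinα = 1370·sin26.0° = 600.6 kN/m
Resisting force R = c_j·L + N'·tanφ_j = 11·20.6 + 1128.3·tan14.3° = 226.6 + 287.6 = 514.2 kN/m
FS = R / T = 514.2 / 600.6 = 0.856

FS = 0.86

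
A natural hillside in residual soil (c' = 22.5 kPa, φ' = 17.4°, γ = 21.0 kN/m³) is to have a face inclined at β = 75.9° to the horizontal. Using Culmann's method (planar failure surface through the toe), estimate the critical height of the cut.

H_c = 8.31 m

Culmann's analysis gives the critical failure plane at α_cr = (β + φ')/2 = (75.9 + 17.4)/2 = 46.7°, and the critical height
H_c = (4c'/γ) · sinβ cosφ' / [1 − cos(β − φ')]
    = (4·22.5/21.0) · sin75.9°·cos17.4° / [1 − cos(58.5°)]
    = 4.286 · 0.9699·0.9542 / [1 − 0.5225]
    = 4.286 · 0.9255 / 0.4775
    = 8.31 m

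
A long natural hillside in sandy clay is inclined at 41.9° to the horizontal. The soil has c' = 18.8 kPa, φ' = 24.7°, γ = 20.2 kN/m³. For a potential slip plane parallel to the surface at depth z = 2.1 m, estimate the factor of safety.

For an infinite slope with a slip plane parallel to the surface (no pore pressure): FS = [c' + γz cos²β tanφ'] / [γz sinβ cosβ].
γz = 20.2·2.1 = 42.42 kN/m²
Numerator = 18.8 + 42.42·cos²41.9°·tan24.7° = 18.8 + 42.42·0.5540·0.4599 = 29.609 kPa
Denominator = 42.42·sin41.9°·cos41.9° = 42.42·0.6678·0.7443 = 21.086 kPa
FS = 29.609 / 21.086 = 1.404

FS = 1.40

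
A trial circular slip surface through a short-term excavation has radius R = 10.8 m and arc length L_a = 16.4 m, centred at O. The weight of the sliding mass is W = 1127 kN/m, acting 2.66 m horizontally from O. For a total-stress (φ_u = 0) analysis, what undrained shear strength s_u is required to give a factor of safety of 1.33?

s_u = 22.5 kPa

FS = s_u·L_a·R / (W·d), so s_u = FS·W·d / (L_a·R).
s_u = 1.33·1127·2.66 / (16.40·10.8) = 3987.1 / 177.12 = 22.51 kPa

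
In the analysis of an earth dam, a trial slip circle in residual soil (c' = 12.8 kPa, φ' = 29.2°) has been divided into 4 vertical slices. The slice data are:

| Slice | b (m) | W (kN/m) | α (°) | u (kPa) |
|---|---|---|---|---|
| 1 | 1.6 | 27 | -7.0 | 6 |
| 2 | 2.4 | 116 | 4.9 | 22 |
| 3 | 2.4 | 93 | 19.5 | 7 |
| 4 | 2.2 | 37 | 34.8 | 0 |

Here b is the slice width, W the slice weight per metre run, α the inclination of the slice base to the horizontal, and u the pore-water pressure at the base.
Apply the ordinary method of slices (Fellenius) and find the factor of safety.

Ordinary method of slices: FS = Σ[c'·Δl_i + (W_i cosα_i − u_i·Δl_i)·tanφ'] / Σ W_i sinα_i, with Δl_i = b_i / cosα_i.
Slice 1: Δl = 1.6/cos(-7.0°) = 1.612 m; N'_1 = 27·cos(-7.0°) − 6·1.612 = 17.1; c'Δl = 20.63; W sinα = -3.3
Slice 2: Δl = 2.4/cos4.9° = 2.409 m; N'_2 = 116·cos4.9° − 22·2.409 = 62.6; c'Δl = 30.83; W sinα = 9.9
Slice 3: Δl = 2.4/cos19.5° = 2.546 m; N'_3 = 93·cos19.5° − 7·2.546 = 69.8; c'Δl = 32.59; W sinα = 31.0
Slice 4: Δl = 2.2/cos34.8° = 2.679 m; N'_4 = 37·cos34.8° − 0·2.679 = 30.4; c'Δl = 34.29; W sinα = 21.1
Σc'Δl = 118.3 kN/m; ΣN' = 179.9 kN/m; ΣW sinα = 58.8 kN/m
Resisting = 118.3 + 179.9·tan29.2° = 118.3 + 100.6 = 218.9 kN/m
FS = 218.9 / 58.8 = 3.724

FS = 3.72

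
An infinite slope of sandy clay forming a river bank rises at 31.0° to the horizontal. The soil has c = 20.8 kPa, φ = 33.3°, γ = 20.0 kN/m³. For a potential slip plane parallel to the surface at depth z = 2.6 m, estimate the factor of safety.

For an infinite slope with a slip plane parallel to the surface (no pore pressure): FS = [c + γz cos²β tanφ] / [γz sinβ cosβ].
γz = 20.0·2.6 = 52.00 kN/m²
Numerator = 20.8 + 52.00·cos²31.0°·tan33.3° = 20.8 + 52.00·0.7347·0.6569 = 45.897 kPa
Denominator = 52.00·sin31.0°·cos31.0° = 52.00·0.5150·0.8572 = 22.957 kPa
FS = 45.897 / 22.957 = 1.999

FS = 2.00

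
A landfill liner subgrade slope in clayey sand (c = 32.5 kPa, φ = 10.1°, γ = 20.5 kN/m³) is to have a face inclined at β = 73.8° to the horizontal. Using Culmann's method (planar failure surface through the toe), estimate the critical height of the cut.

Culmann's analysis gives the critical failure plane at α_cr = (β + φ)/2 = (73.8 + 10.1)/2 = 41.9°, and the critical height
H_c = (4c/γ) · sinβ cosφ / [1 − cos(β − φ)]
    = (4·32.5/20.5) · sin73.8°·cos10.1° / [1 − cos(63.7°)]
    = 6.341 · 0.9603·0.9845 / [1 − 0.4431]
    = 6.341 · 0.9454 / 0.5569
    = 10.76 m

H_c = 10.76 m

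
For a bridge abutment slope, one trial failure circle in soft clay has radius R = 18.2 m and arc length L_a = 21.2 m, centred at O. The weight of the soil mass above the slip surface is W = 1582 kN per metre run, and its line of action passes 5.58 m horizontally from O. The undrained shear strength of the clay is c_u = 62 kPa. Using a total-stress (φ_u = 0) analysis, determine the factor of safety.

Taking moments about the centre O, the resisting moment is provided by the undrained shear strength acting along the arc:
M_R = c_u·L_a·R = 62·21.20·18.2 = 23922.1 kN·m/m
M_D = W·d = 1582·5.58 = 8827.6 kN·m/m
FS = M_R / M_D = 23922.1 / 8827.6 = 2.710

FS = 2.71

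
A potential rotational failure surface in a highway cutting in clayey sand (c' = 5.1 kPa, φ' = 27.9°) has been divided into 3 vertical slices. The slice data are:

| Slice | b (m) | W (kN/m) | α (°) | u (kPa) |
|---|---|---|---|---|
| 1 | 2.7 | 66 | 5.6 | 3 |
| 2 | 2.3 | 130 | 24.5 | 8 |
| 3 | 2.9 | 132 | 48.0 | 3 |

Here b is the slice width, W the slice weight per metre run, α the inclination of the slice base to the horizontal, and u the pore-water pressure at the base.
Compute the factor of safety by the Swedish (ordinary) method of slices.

Ordinary method of slices: FS = Σ[c'·Δl_i + (W_i cosα_i − u_i·Δl_i)·tanφ'] / Σ W_i sinα_i, with Δl_i = b_i / cosα_i.
Slice 1: Δl = 2.7/cos5.6° = 2.713 m; N'_1 = 66·cos5.6° − 3·2.713 = 57.5; c'Δl = 13.84; W sinα = 6.4
Slice 2: Δl = 2.3/cos24.5° = 2.528 m; N'_2 = 130·cos24.5° − 8·2.528 = 98.1; c'Δl = 12.89; W sinα = 53.9
Slice 3: Δl = 2.9/cos48.0° = 4.334 m; N'_3 = 132·cos48.0° − 3·4.334 = 75.3; c'Δl = 22.10; W sinα = 98.1
Σc'Δl = 48.8 kN/m; ΣN' = 230.9 kN/m; ΣW sinα = 158.4 kN/m
Resisting = 48.8 + 230.9·tan27.9° = 48.8 + 122.3 = 171.1 kN/m
FS = 171.1 / 158.4 = 1.080

FS = 1.08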